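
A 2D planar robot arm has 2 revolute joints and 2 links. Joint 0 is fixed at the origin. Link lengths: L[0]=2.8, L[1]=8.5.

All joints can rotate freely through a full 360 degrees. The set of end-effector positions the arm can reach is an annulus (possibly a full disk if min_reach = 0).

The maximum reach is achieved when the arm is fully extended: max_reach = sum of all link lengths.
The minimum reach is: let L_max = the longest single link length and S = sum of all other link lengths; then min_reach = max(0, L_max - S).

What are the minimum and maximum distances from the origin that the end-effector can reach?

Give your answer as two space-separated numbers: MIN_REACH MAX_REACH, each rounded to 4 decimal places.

Answer: 5.7000 11.3000

Derivation:
Link lengths: [2.8, 8.5]
max_reach = 2.8 + 8.5 = 11.3
L_max = max([2.8, 8.5]) = 8.5
S (sum of others) = 11.3 - 8.5 = 2.8
min_reach = max(0, 8.5 - 2.8) = max(0, 5.7) = 5.7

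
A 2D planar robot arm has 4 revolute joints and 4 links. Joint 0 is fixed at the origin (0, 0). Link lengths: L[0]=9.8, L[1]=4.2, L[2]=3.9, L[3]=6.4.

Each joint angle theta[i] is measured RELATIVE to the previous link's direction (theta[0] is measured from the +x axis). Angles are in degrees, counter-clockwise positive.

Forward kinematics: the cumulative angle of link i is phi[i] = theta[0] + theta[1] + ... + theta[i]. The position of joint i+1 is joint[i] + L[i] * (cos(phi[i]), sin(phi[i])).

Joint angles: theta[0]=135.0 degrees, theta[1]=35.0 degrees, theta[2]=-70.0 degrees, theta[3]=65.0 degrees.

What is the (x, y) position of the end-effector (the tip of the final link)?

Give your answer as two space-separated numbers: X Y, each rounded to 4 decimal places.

joint[0] = (0.0000, 0.0000)  (base)
link 0: phi[0] = 135 = 135 deg
  cos(135 deg) = -0.7071, sin(135 deg) = 0.7071
  joint[1] = (0.0000, 0.0000) + 9.8 * (-0.7071, 0.7071) = (0.0000 + -6.9296, 0.0000 + 6.9296) = (-6.9296, 6.9296)
link 1: phi[1] = 135 + 35 = 170 deg
  cos(170 deg) = -0.9848, sin(170 deg) = 0.1736
  joint[2] = (-6.9296, 6.9296) + 4.2 * (-0.9848, 0.1736) = (-6.9296 + -4.1362, 6.9296 + 0.7293) = (-11.0658, 7.6590)
link 2: phi[2] = 135 + 35 + -70 = 100 deg
  cos(100 deg) = -0.1736, sin(100 deg) = 0.9848
  joint[3] = (-11.0658, 7.6590) + 3.9 * (-0.1736, 0.9848) = (-11.0658 + -0.6772, 7.6590 + 3.8408) = (-11.7431, 11.4997)
link 3: phi[3] = 135 + 35 + -70 + 65 = 165 deg
  cos(165 deg) = -0.9659, sin(165 deg) = 0.2588
  joint[4] = (-11.7431, 11.4997) + 6.4 * (-0.9659, 0.2588) = (-11.7431 + -6.1819, 11.4997 + 1.6564) = (-17.9250, 13.1562)
End effector: (-17.9250, 13.1562)

Answer: -17.9250 13.1562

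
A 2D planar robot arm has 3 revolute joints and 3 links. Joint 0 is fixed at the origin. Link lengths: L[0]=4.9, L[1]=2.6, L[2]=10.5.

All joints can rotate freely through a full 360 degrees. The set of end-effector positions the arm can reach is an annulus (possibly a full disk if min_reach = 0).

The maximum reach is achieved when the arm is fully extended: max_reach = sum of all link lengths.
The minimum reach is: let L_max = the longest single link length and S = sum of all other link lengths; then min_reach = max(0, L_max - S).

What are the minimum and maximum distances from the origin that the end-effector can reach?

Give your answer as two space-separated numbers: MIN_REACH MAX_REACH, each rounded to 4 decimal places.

Link lengths: [4.9, 2.6, 10.5]
max_reach = 4.9 + 2.6 + 10.5 = 18
L_max = max([4.9, 2.6, 10.5]) = 10.5
S (sum of others) = 18 - 10.5 = 7.5
min_reach = max(0, 10.5 - 7.5) = max(0, 3) = 3

Answer: 3.0000 18.0000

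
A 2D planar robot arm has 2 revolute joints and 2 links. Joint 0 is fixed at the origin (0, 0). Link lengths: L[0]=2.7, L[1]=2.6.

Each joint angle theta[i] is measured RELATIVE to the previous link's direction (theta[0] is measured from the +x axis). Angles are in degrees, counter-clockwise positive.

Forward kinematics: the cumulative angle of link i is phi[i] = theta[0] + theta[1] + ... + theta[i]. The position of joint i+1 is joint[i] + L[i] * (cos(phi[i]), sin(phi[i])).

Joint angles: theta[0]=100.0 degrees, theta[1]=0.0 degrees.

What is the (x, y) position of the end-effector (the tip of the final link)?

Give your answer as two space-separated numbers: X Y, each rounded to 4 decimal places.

joint[0] = (0.0000, 0.0000)  (base)
link 0: phi[0] = 100 = 100 deg
  cos(100 deg) = -0.1736, sin(100 deg) = 0.9848
  joint[1] = (0.0000, 0.0000) + 2.7 * (-0.1736, 0.9848) = (0.0000 + -0.4689, 0.0000 + 2.6590) = (-0.4689, 2.6590)
link 1: phi[1] = 100 + 0 = 100 deg
  cos(100 deg) = -0.1736, sin(100 deg) = 0.9848
  joint[2] = (-0.4689, 2.6590) + 2.6 * (-0.1736, 0.9848) = (-0.4689 + -0.4515, 2.6590 + 2.5605) = (-0.9203, 5.2195)
End effector: (-0.9203, 5.2195)

Answer: -0.9203 5.2195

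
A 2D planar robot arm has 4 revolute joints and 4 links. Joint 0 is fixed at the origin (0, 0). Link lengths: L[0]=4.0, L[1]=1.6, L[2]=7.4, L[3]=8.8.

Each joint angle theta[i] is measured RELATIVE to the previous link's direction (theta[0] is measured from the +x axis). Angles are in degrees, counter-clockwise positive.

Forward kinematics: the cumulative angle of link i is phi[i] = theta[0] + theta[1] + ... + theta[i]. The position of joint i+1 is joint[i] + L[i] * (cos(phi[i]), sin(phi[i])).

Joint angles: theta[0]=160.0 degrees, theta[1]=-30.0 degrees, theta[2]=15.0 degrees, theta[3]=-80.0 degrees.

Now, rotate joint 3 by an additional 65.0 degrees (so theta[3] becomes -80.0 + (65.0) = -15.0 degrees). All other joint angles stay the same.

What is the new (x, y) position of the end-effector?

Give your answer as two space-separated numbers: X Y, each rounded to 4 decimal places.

Answer: -16.5055 13.5794

Derivation:
joint[0] = (0.0000, 0.0000)  (base)
link 0: phi[0] = 160 = 160 deg
  cos(160 deg) = -0.9397, sin(160 deg) = 0.3420
  joint[1] = (0.0000, 0.0000) + 4 * (-0.9397, 0.3420) = (0.0000 + -3.7588, 0.0000 + 1.3681) = (-3.7588, 1.3681)
link 1: phi[1] = 160 + -30 = 130 deg
  cos(130 deg) = -0.6428, sin(130 deg) = 0.7660
  joint[2] = (-3.7588, 1.3681) + 1.6 * (-0.6428, 0.7660) = (-3.7588 + -1.0285, 1.3681 + 1.2257) = (-4.7872, 2.5938)
link 2: phi[2] = 160 + -30 + 15 = 145 deg
  cos(145 deg) = -0.8192, sin(145 deg) = 0.5736
  joint[3] = (-4.7872, 2.5938) + 7.4 * (-0.8192, 0.5736) = (-4.7872 + -6.0617, 2.5938 + 4.2445) = (-10.8490, 6.8382)
link 3: phi[3] = 160 + -30 + 15 + -15 = 130 deg
  cos(130 deg) = -0.6428, sin(130 deg) = 0.7660
  joint[4] = (-10.8490, 6.8382) + 8.8 * (-0.6428, 0.7660) = (-10.8490 + -5.6565, 6.8382 + 6.7412) = (-16.5055, 13.5794)
End effector: (-16.5055, 13.5794)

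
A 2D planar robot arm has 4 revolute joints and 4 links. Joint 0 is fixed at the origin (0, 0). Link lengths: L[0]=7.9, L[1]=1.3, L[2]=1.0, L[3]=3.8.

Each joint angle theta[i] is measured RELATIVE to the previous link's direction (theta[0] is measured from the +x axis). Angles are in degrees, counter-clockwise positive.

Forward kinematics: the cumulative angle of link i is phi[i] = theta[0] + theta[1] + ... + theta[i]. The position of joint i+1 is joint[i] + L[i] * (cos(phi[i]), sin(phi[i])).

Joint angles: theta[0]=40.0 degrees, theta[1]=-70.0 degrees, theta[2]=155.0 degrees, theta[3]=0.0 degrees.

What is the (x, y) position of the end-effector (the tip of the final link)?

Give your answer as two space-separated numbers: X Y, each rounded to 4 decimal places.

joint[0] = (0.0000, 0.0000)  (base)
link 0: phi[0] = 40 = 40 deg
  cos(40 deg) = 0.7660, sin(40 deg) = 0.6428
  joint[1] = (0.0000, 0.0000) + 7.9 * (0.7660, 0.6428) = (0.0000 + 6.0518, 0.0000 + 5.0780) = (6.0518, 5.0780)
link 1: phi[1] = 40 + -70 = -30 deg
  cos(-30 deg) = 0.8660, sin(-30 deg) = -0.5000
  joint[2] = (6.0518, 5.0780) + 1.3 * (0.8660, -0.5000) = (6.0518 + 1.1258, 5.0780 + -0.6500) = (7.1776, 4.4280)
link 2: phi[2] = 40 + -70 + 155 = 125 deg
  cos(125 deg) = -0.5736, sin(125 deg) = 0.8192
  joint[3] = (7.1776, 4.4280) + 1 * (-0.5736, 0.8192) = (7.1776 + -0.5736, 4.4280 + 0.8192) = (6.6040, 5.2472)
link 3: phi[3] = 40 + -70 + 155 + 0 = 125 deg
  cos(125 deg) = -0.5736, sin(125 deg) = 0.8192
  joint[4] = (6.6040, 5.2472) + 3.8 * (-0.5736, 0.8192) = (6.6040 + -2.1796, 5.2472 + 3.1128) = (4.4244, 8.3600)
End effector: (4.4244, 8.3600)

Answer: 4.4244 8.3600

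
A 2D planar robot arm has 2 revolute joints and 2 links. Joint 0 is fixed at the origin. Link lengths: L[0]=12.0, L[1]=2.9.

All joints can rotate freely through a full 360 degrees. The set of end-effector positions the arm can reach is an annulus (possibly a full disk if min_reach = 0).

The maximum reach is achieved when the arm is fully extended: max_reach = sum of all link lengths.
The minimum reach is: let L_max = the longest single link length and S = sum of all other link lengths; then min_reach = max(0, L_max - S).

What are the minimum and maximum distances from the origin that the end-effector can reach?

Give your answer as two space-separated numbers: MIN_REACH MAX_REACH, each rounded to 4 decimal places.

Answer: 9.1000 14.9000

Derivation:
Link lengths: [12.0, 2.9]
max_reach = 12 + 2.9 = 14.9
L_max = max([12.0, 2.9]) = 12
S (sum of others) = 14.9 - 12 = 2.9
min_reach = max(0, 12 - 2.9) = max(0, 9.1) = 9.1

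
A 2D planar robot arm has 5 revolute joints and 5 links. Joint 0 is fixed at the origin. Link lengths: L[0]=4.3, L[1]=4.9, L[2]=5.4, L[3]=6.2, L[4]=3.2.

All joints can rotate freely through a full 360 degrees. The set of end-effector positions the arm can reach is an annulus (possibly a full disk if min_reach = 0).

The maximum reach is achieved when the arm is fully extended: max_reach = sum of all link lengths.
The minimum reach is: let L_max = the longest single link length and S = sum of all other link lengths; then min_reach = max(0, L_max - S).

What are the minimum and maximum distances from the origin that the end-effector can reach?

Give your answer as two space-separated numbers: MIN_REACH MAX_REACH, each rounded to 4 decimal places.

Link lengths: [4.3, 4.9, 5.4, 6.2, 3.2]
max_reach = 4.3 + 4.9 + 5.4 + 6.2 + 3.2 = 24
L_max = max([4.3, 4.9, 5.4, 6.2, 3.2]) = 6.2
S (sum of others) = 24 - 6.2 = 17.8
min_reach = max(0, 6.2 - 17.8) = max(0, -11.6) = 0

Answer: 0.0000 24.0000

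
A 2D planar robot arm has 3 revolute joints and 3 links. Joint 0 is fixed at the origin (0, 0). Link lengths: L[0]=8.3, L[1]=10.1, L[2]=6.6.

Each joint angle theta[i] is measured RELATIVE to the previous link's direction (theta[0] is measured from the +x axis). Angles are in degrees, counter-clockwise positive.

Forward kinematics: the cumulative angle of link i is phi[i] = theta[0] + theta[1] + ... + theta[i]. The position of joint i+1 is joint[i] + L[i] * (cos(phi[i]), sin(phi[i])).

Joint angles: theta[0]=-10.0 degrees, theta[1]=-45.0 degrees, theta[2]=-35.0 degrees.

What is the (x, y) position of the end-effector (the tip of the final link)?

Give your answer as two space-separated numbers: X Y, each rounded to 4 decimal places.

Answer: 13.9670 -16.3147

Derivation:
joint[0] = (0.0000, 0.0000)  (base)
link 0: phi[0] = -10 = -10 deg
  cos(-10 deg) = 0.9848, sin(-10 deg) = -0.1736
  joint[1] = (0.0000, 0.0000) + 8.3 * (0.9848, -0.1736) = (0.0000 + 8.1739, 0.0000 + -1.4413) = (8.1739, -1.4413)
link 1: phi[1] = -10 + -45 = -55 deg
  cos(-55 deg) = 0.5736, sin(-55 deg) = -0.8192
  joint[2] = (8.1739, -1.4413) + 10.1 * (0.5736, -0.8192) = (8.1739 + 5.7931, -1.4413 + -8.2734) = (13.9670, -9.7147)
link 2: phi[2] = -10 + -45 + -35 = -90 deg
  cos(-90 deg) = 0.0000, sin(-90 deg) = -1.0000
  joint[3] = (13.9670, -9.7147) + 6.6 * (0.0000, -1.0000) = (13.9670 + 0.0000, -9.7147 + -6.6000) = (13.9670, -16.3147)
End effector: (13.9670, -16.3147)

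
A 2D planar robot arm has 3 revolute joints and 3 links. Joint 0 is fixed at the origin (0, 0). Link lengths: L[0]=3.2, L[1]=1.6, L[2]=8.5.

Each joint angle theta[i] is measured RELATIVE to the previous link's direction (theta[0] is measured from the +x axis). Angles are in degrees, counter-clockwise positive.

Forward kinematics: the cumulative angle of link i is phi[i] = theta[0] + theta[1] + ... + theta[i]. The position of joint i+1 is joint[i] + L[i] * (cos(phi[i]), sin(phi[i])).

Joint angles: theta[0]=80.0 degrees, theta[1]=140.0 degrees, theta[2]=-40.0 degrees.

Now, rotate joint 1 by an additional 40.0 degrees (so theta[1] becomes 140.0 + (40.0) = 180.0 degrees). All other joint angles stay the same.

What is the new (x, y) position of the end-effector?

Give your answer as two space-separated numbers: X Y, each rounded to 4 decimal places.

joint[0] = (0.0000, 0.0000)  (base)
link 0: phi[0] = 80 = 80 deg
  cos(80 deg) = 0.1736, sin(80 deg) = 0.9848
  joint[1] = (0.0000, 0.0000) + 3.2 * (0.1736, 0.9848) = (0.0000 + 0.5557, 0.0000 + 3.1514) = (0.5557, 3.1514)
link 1: phi[1] = 80 + 180 = 260 deg
  cos(260 deg) = -0.1736, sin(260 deg) = -0.9848
  joint[2] = (0.5557, 3.1514) + 1.6 * (-0.1736, -0.9848) = (0.5557 + -0.2778, 3.1514 + -1.5757) = (0.2778, 1.5757)
link 2: phi[2] = 80 + 180 + -40 = 220 deg
  cos(220 deg) = -0.7660, sin(220 deg) = -0.6428
  joint[3] = (0.2778, 1.5757) + 8.5 * (-0.7660, -0.6428) = (0.2778 + -6.5114, 1.5757 + -5.4637) = (-6.2335, -3.8880)
End effector: (-6.2335, -3.8880)

Answer: -6.2335 -3.8880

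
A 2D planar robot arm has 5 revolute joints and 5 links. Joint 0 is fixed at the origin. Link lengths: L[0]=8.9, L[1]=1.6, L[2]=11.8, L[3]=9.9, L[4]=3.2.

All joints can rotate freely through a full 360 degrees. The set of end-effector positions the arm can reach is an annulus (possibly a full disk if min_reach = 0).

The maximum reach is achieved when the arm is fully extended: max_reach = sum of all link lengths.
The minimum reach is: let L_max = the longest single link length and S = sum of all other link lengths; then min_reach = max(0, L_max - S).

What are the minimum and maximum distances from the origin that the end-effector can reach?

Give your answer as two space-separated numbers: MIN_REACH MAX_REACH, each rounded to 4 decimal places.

Answer: 0.0000 35.4000

Derivation:
Link lengths: [8.9, 1.6, 11.8, 9.9, 3.2]
max_reach = 8.9 + 1.6 + 11.8 + 9.9 + 3.2 = 35.4
L_max = max([8.9, 1.6, 11.8, 9.9, 3.2]) = 11.8
S (sum of others) = 35.4 - 11.8 = 23.6
min_reach = max(0, 11.8 - 23.6) = max(0, -11.8) = 0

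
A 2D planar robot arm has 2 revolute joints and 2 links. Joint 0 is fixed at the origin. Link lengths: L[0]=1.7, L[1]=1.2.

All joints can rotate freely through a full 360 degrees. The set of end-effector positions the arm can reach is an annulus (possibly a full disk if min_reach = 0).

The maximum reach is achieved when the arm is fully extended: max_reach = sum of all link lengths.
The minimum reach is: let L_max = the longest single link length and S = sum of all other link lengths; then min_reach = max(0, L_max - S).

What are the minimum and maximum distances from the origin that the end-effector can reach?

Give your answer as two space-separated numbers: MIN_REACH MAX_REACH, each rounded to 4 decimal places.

Answer: 0.5000 2.9000

Derivation:
Link lengths: [1.7, 1.2]
max_reach = 1.7 + 1.2 = 2.9
L_max = max([1.7, 1.2]) = 1.7
S (sum of others) = 2.9 - 1.7 = 1.2
min_reach = max(0, 1.7 - 1.2) = max(0, 0.5) = 0.5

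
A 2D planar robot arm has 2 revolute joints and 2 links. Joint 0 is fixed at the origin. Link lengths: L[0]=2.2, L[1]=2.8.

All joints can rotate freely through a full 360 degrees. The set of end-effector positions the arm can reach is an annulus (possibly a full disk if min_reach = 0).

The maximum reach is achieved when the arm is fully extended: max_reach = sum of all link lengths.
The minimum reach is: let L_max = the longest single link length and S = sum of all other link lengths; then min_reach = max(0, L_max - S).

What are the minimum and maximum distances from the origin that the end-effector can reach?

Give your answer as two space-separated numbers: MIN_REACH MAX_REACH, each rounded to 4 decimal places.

Link lengths: [2.2, 2.8]
max_reach = 2.2 + 2.8 = 5
L_max = max([2.2, 2.8]) = 2.8
S (sum of others) = 5 - 2.8 = 2.2
min_reach = max(0, 2.8 - 2.2) = max(0, 0.6) = 0.6

Answer: 0.6000 5.0000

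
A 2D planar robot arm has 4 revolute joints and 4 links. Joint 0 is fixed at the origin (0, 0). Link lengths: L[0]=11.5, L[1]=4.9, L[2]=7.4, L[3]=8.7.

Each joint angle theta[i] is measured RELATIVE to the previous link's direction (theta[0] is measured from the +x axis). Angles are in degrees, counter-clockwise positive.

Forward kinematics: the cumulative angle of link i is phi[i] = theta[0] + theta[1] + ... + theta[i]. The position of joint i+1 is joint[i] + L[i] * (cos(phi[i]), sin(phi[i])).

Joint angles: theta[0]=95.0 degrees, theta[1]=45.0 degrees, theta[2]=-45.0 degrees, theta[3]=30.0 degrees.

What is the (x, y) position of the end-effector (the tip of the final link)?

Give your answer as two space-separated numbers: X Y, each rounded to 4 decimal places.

joint[0] = (0.0000, 0.0000)  (base)
link 0: phi[0] = 95 = 95 deg
  cos(95 deg) = -0.0872, sin(95 deg) = 0.9962
  joint[1] = (0.0000, 0.0000) + 11.5 * (-0.0872, 0.9962) = (0.0000 + -1.0023, 0.0000 + 11.4562) = (-1.0023, 11.4562)
link 1: phi[1] = 95 + 45 = 140 deg
  cos(140 deg) = -0.7660, sin(140 deg) = 0.6428
  joint[2] = (-1.0023, 11.4562) + 4.9 * (-0.7660, 0.6428) = (-1.0023 + -3.7536, 11.4562 + 3.1497) = (-4.7559, 14.6059)
link 2: phi[2] = 95 + 45 + -45 = 95 deg
  cos(95 deg) = -0.0872, sin(95 deg) = 0.9962
  joint[3] = (-4.7559, 14.6059) + 7.4 * (-0.0872, 0.9962) = (-4.7559 + -0.6450, 14.6059 + 7.3718) = (-5.4009, 21.9777)
link 3: phi[3] = 95 + 45 + -45 + 30 = 125 deg
  cos(125 deg) = -0.5736, sin(125 deg) = 0.8192
  joint[4] = (-5.4009, 21.9777) + 8.7 * (-0.5736, 0.8192) = (-5.4009 + -4.9901, 21.9777 + 7.1266) = (-10.3910, 29.1044)
End effector: (-10.3910, 29.1044)

Answer: -10.3910 29.1044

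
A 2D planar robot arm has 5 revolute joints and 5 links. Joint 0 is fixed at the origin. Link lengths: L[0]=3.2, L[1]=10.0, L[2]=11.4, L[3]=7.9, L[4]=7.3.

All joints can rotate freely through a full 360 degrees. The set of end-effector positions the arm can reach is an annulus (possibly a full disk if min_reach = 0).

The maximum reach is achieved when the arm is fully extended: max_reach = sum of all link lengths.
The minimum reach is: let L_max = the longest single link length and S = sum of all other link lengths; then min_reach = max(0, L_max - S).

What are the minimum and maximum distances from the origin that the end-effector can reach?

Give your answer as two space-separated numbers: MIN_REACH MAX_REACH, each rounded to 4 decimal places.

Answer: 0.0000 39.8000

Derivation:
Link lengths: [3.2, 10.0, 11.4, 7.9, 7.3]
max_reach = 3.2 + 10 + 11.4 + 7.9 + 7.3 = 39.8
L_max = max([3.2, 10.0, 11.4, 7.9, 7.3]) = 11.4
S (sum of others) = 39.8 - 11.4 = 28.4
min_reach = max(0, 11.4 - 28.4) = max(0, -17) = 0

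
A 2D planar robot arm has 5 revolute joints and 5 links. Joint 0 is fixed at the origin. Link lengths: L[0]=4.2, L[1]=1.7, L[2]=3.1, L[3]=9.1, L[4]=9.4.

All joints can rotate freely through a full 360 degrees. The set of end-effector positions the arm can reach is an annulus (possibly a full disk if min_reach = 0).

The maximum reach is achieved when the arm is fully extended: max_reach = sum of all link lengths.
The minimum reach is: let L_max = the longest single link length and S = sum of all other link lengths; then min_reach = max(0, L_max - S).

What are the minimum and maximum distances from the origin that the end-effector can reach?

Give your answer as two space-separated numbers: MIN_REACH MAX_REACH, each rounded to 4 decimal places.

Answer: 0.0000 27.5000

Derivation:
Link lengths: [4.2, 1.7, 3.1, 9.1, 9.4]
max_reach = 4.2 + 1.7 + 3.1 + 9.1 + 9.4 = 27.5
L_max = max([4.2, 1.7, 3.1, 9.1, 9.4]) = 9.4
S (sum of others) = 27.5 - 9.4 = 18.1
min_reach = max(0, 9.4 - 18.1) = max(0, -8.7) = 0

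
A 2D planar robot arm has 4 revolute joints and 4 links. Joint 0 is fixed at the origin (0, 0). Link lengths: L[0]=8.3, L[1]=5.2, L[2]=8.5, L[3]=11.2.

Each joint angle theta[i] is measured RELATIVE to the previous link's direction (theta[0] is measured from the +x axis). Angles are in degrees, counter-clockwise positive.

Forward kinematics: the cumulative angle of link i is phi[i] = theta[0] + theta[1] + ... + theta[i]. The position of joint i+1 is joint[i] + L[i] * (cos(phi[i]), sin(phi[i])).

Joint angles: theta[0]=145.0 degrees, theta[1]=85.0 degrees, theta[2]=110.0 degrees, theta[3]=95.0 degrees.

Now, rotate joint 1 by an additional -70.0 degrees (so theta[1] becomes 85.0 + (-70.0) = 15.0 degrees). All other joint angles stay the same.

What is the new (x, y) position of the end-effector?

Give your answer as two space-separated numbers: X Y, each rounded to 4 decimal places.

Answer: -0.5280 -0.9847

Derivation:
joint[0] = (0.0000, 0.0000)  (base)
link 0: phi[0] = 145 = 145 deg
  cos(145 deg) = -0.8192, sin(145 deg) = 0.5736
  joint[1] = (0.0000, 0.0000) + 8.3 * (-0.8192, 0.5736) = (0.0000 + -6.7990, 0.0000 + 4.7607) = (-6.7990, 4.7607)
link 1: phi[1] = 145 + 15 = 160 deg
  cos(160 deg) = -0.9397, sin(160 deg) = 0.3420
  joint[2] = (-6.7990, 4.7607) + 5.2 * (-0.9397, 0.3420) = (-6.7990 + -4.8864, 4.7607 + 1.7785) = (-11.6854, 6.5392)
link 2: phi[2] = 145 + 15 + 110 = 270 deg
  cos(270 deg) = -0.0000, sin(270 deg) = -1.0000
  joint[3] = (-11.6854, 6.5392) + 8.5 * (-0.0000, -1.0000) = (-11.6854 + -0.0000, 6.5392 + -8.5000) = (-11.6854, -1.9608)
link 3: phi[3] = 145 + 15 + 110 + 95 = 365 deg
  cos(365 deg) = 0.9962, sin(365 deg) = 0.0872
  joint[4] = (-11.6854, -1.9608) + 11.2 * (0.9962, 0.0872) = (-11.6854 + 11.1574, -1.9608 + 0.9761) = (-0.5280, -0.9847)
End effector: (-0.5280, -0.9847)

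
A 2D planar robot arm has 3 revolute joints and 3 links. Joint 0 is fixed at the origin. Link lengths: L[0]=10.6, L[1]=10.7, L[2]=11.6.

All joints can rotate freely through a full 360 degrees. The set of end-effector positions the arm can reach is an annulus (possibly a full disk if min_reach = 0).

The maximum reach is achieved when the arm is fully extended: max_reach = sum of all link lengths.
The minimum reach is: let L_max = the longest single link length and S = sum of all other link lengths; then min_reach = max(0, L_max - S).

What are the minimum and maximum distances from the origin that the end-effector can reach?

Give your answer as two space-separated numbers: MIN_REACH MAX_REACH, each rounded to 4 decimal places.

Link lengths: [10.6, 10.7, 11.6]
max_reach = 10.6 + 10.7 + 11.6 = 32.9
L_max = max([10.6, 10.7, 11.6]) = 11.6
S (sum of others) = 32.9 - 11.6 = 21.3
min_reach = max(0, 11.6 - 21.3) = max(0, -9.7) = 0

Answer: 0.0000 32.9000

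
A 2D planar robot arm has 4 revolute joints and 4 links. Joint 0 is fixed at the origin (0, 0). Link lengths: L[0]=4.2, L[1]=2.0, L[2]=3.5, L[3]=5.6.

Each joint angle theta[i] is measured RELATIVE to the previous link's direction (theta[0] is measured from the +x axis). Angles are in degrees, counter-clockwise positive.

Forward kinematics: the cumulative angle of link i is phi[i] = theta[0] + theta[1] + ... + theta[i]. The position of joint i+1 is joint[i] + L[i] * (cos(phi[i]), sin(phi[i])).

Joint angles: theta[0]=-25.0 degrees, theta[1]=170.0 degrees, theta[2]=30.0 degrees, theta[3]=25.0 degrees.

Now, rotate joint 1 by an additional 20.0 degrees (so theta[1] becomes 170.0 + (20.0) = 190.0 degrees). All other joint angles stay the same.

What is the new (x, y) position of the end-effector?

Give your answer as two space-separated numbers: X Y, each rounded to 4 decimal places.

joint[0] = (0.0000, 0.0000)  (base)
link 0: phi[0] = -25 = -25 deg
  cos(-25 deg) = 0.9063, sin(-25 deg) = -0.4226
  joint[1] = (0.0000, 0.0000) + 4.2 * (0.9063, -0.4226) = (0.0000 + 3.8065, 0.0000 + -1.7750) = (3.8065, -1.7750)
link 1: phi[1] = -25 + 190 = 165 deg
  cos(165 deg) = -0.9659, sin(165 deg) = 0.2588
  joint[2] = (3.8065, -1.7750) + 2 * (-0.9659, 0.2588) = (3.8065 + -1.9319, -1.7750 + 0.5176) = (1.8746, -1.2574)
link 2: phi[2] = -25 + 190 + 30 = 195 deg
  cos(195 deg) = -0.9659, sin(195 deg) = -0.2588
  joint[3] = (1.8746, -1.2574) + 3.5 * (-0.9659, -0.2588) = (1.8746 + -3.3807, -1.2574 + -0.9059) = (-1.5061, -2.1632)
link 3: phi[3] = -25 + 190 + 30 + 25 = 220 deg
  cos(220 deg) = -0.7660, sin(220 deg) = -0.6428
  joint[4] = (-1.5061, -2.1632) + 5.6 * (-0.7660, -0.6428) = (-1.5061 + -4.2898, -2.1632 + -3.5996) = (-5.7959, -5.7628)
End effector: (-5.7959, -5.7628)

Answer: -5.7959 -5.7628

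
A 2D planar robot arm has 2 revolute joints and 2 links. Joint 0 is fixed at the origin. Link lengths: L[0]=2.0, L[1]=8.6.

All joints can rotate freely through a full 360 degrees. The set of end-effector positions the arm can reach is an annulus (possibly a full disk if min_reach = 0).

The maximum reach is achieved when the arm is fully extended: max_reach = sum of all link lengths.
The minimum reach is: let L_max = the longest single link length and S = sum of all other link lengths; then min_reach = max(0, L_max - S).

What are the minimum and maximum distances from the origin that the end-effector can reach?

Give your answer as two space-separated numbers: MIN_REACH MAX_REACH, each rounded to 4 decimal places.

Link lengths: [2.0, 8.6]
max_reach = 2 + 8.6 = 10.6
L_max = max([2.0, 8.6]) = 8.6
S (sum of others) = 10.6 - 8.6 = 2
min_reach = max(0, 8.6 - 2) = max(0, 6.6) = 6.6

Answer: 6.6000 10.6000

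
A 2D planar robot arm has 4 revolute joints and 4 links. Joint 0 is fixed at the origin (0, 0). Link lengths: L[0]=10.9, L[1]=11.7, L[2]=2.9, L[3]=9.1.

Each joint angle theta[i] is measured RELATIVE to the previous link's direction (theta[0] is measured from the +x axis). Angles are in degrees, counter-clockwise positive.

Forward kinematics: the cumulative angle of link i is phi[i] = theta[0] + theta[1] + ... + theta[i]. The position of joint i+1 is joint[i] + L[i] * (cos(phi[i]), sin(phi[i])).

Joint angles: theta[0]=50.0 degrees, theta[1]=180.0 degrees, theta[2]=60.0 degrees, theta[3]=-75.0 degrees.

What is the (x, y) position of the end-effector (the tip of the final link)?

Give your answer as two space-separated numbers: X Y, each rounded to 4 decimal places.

joint[0] = (0.0000, 0.0000)  (base)
link 0: phi[0] = 50 = 50 deg
  cos(50 deg) = 0.6428, sin(50 deg) = 0.7660
  joint[1] = (0.0000, 0.0000) + 10.9 * (0.6428, 0.7660) = (0.0000 + 7.0064, 0.0000 + 8.3499) = (7.0064, 8.3499)
link 1: phi[1] = 50 + 180 = 230 deg
  cos(230 deg) = -0.6428, sin(230 deg) = -0.7660
  joint[2] = (7.0064, 8.3499) + 11.7 * (-0.6428, -0.7660) = (7.0064 + -7.5206, 8.3499 + -8.9627) = (-0.5142, -0.6128)
link 2: phi[2] = 50 + 180 + 60 = 290 deg
  cos(290 deg) = 0.3420, sin(290 deg) = -0.9397
  joint[3] = (-0.5142, -0.6128) + 2.9 * (0.3420, -0.9397) = (-0.5142 + 0.9919, -0.6128 + -2.7251) = (0.4776, -3.3379)
link 3: phi[3] = 50 + 180 + 60 + -75 = 215 deg
  cos(215 deg) = -0.8192, sin(215 deg) = -0.5736
  joint[4] = (0.4776, -3.3379) + 9.1 * (-0.8192, -0.5736) = (0.4776 + -7.4543, -3.3379 + -5.2195) = (-6.9767, -8.5575)
End effector: (-6.9767, -8.5575)

Answer: -6.9767 -8.5575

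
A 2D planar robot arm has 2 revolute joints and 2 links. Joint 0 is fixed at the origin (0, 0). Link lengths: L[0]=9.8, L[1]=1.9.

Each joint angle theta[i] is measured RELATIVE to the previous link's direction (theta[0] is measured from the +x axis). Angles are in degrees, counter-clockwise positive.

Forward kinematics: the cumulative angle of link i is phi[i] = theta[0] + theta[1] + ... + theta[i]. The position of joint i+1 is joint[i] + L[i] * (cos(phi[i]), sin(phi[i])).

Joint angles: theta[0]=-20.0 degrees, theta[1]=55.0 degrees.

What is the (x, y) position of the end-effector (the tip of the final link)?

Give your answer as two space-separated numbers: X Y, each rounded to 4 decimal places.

Answer: 10.7654 -2.2620

Derivation:
joint[0] = (0.0000, 0.0000)  (base)
link 0: phi[0] = -20 = -20 deg
  cos(-20 deg) = 0.9397, sin(-20 deg) = -0.3420
  joint[1] = (0.0000, 0.0000) + 9.8 * (0.9397, -0.3420) = (0.0000 + 9.2090, 0.0000 + -3.3518) = (9.2090, -3.3518)
link 1: phi[1] = -20 + 55 = 35 deg
  cos(35 deg) = 0.8192, sin(35 deg) = 0.5736
  joint[2] = (9.2090, -3.3518) + 1.9 * (0.8192, 0.5736) = (9.2090 + 1.5564, -3.3518 + 1.0898) = (10.7654, -2.2620)
End effector: (10.7654, -2.2620)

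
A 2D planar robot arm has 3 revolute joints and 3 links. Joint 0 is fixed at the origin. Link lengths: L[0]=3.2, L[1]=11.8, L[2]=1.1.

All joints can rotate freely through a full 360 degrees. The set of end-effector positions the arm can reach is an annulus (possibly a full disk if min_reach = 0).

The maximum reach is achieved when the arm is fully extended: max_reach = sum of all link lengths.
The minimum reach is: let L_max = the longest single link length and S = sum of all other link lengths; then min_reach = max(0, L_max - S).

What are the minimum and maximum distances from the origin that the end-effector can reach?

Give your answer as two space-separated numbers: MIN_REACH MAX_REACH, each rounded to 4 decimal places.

Answer: 7.5000 16.1000

Derivation:
Link lengths: [3.2, 11.8, 1.1]
max_reach = 3.2 + 11.8 + 1.1 = 16.1
L_max = max([3.2, 11.8, 1.1]) = 11.8
S (sum of others) = 16.1 - 11.8 = 4.3
min_reach = max(0, 11.8 - 4.3) = max(0, 7.5) = 7.5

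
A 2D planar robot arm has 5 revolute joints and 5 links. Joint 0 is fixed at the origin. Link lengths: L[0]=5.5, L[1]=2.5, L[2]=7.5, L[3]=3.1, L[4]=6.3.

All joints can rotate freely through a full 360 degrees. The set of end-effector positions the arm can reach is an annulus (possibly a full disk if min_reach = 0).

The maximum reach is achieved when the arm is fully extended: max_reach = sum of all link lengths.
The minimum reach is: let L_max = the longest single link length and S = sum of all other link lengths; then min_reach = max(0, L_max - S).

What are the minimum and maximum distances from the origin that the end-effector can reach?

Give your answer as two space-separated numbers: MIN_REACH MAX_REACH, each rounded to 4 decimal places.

Answer: 0.0000 24.9000

Derivation:
Link lengths: [5.5, 2.5, 7.5, 3.1, 6.3]
max_reach = 5.5 + 2.5 + 7.5 + 3.1 + 6.3 = 24.9
L_max = max([5.5, 2.5, 7.5, 3.1, 6.3]) = 7.5
S (sum of others) = 24.9 - 7.5 = 17.4
min_reach = max(0, 7.5 - 17.4) = max(0, -9.9) = 0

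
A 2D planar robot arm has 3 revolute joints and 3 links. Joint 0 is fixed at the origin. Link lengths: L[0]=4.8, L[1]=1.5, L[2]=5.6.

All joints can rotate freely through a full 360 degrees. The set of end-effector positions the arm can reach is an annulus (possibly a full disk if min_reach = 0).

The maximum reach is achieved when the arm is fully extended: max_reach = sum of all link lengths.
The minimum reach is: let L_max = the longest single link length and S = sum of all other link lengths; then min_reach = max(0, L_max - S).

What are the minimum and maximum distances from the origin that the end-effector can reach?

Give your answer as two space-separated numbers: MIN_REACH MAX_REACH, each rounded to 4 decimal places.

Answer: 0.0000 11.9000

Derivation:
Link lengths: [4.8, 1.5, 5.6]
max_reach = 4.8 + 1.5 + 5.6 = 11.9
L_max = max([4.8, 1.5, 5.6]) = 5.6
S (sum of others) = 11.9 - 5.6 = 6.3
min_reach = max(0, 5.6 - 6.3) = max(0, -0.7) = 0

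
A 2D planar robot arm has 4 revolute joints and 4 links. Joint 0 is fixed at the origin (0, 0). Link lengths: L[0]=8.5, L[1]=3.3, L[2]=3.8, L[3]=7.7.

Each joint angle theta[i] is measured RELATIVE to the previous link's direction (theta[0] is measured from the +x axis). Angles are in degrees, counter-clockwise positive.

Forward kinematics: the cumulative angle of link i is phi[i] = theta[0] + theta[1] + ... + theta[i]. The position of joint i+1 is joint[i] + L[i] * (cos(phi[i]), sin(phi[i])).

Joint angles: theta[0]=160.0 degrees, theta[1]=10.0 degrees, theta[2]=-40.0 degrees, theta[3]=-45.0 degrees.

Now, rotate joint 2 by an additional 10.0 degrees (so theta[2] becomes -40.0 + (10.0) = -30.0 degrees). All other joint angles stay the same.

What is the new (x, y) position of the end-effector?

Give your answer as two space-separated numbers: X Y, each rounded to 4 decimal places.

joint[0] = (0.0000, 0.0000)  (base)
link 0: phi[0] = 160 = 160 deg
  cos(160 deg) = -0.9397, sin(160 deg) = 0.3420
  joint[1] = (0.0000, 0.0000) + 8.5 * (-0.9397, 0.3420) = (0.0000 + -7.9874, 0.0000 + 2.9072) = (-7.9874, 2.9072)
link 1: phi[1] = 160 + 10 = 170 deg
  cos(170 deg) = -0.9848, sin(170 deg) = 0.1736
  joint[2] = (-7.9874, 2.9072) + 3.3 * (-0.9848, 0.1736) = (-7.9874 + -3.2499, 2.9072 + 0.5730) = (-11.2373, 3.4802)
link 2: phi[2] = 160 + 10 + -30 = 140 deg
  cos(140 deg) = -0.7660, sin(140 deg) = 0.6428
  joint[3] = (-11.2373, 3.4802) + 3.8 * (-0.7660, 0.6428) = (-11.2373 + -2.9110, 3.4802 + 2.4426) = (-14.1482, 5.9228)
link 3: phi[3] = 160 + 10 + -30 + -45 = 95 deg
  cos(95 deg) = -0.0872, sin(95 deg) = 0.9962
  joint[4] = (-14.1482, 5.9228) + 7.7 * (-0.0872, 0.9962) = (-14.1482 + -0.6711, 5.9228 + 7.6707) = (-14.8193, 13.5935)
End effector: (-14.8193, 13.5935)

Answer: -14.8193 13.5935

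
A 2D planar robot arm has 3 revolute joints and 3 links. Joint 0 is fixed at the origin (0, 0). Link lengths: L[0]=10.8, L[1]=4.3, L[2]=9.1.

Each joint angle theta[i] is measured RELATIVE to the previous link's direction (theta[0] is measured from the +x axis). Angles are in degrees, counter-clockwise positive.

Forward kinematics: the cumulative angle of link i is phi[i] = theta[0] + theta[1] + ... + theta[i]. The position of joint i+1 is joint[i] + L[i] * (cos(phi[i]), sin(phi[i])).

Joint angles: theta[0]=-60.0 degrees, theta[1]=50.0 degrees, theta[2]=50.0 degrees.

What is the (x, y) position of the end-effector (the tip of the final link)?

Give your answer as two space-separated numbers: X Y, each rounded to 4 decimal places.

joint[0] = (0.0000, 0.0000)  (base)
link 0: phi[0] = -60 = -60 deg
  cos(-60 deg) = 0.5000, sin(-60 deg) = -0.8660
  joint[1] = (0.0000, 0.0000) + 10.8 * (0.5000, -0.8660) = (0.0000 + 5.4000, 0.0000 + -9.3531) = (5.4000, -9.3531)
link 1: phi[1] = -60 + 50 = -10 deg
  cos(-10 deg) = 0.9848, sin(-10 deg) = -0.1736
  joint[2] = (5.4000, -9.3531) + 4.3 * (0.9848, -0.1736) = (5.4000 + 4.2347, -9.3531 + -0.7467) = (9.6347, -10.0998)
link 2: phi[2] = -60 + 50 + 50 = 40 deg
  cos(40 deg) = 0.7660, sin(40 deg) = 0.6428
  joint[3] = (9.6347, -10.0998) + 9.1 * (0.7660, 0.6428) = (9.6347 + 6.9710, -10.0998 + 5.8494) = (16.6057, -4.2504)
End effector: (16.6057, -4.2504)

Answer: 16.6057 -4.2504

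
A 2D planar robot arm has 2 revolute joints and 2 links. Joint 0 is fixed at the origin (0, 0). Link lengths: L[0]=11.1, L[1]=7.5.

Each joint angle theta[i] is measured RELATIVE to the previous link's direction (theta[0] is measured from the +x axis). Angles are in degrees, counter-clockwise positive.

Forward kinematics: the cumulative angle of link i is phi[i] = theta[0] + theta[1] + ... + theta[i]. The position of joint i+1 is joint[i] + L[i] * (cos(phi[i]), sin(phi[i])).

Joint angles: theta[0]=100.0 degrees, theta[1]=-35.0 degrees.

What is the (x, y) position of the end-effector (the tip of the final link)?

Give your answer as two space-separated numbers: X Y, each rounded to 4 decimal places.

Answer: 1.2421 17.7287

Derivation:
joint[0] = (0.0000, 0.0000)  (base)
link 0: phi[0] = 100 = 100 deg
  cos(100 deg) = -0.1736, sin(100 deg) = 0.9848
  joint[1] = (0.0000, 0.0000) + 11.1 * (-0.1736, 0.9848) = (0.0000 + -1.9275, 0.0000 + 10.9314) = (-1.9275, 10.9314)
link 1: phi[1] = 100 + -35 = 65 deg
  cos(65 deg) = 0.4226, sin(65 deg) = 0.9063
  joint[2] = (-1.9275, 10.9314) + 7.5 * (0.4226, 0.9063) = (-1.9275 + 3.1696, 10.9314 + 6.7973) = (1.2421, 17.7287)
End effector: (1.2421, 17.7287)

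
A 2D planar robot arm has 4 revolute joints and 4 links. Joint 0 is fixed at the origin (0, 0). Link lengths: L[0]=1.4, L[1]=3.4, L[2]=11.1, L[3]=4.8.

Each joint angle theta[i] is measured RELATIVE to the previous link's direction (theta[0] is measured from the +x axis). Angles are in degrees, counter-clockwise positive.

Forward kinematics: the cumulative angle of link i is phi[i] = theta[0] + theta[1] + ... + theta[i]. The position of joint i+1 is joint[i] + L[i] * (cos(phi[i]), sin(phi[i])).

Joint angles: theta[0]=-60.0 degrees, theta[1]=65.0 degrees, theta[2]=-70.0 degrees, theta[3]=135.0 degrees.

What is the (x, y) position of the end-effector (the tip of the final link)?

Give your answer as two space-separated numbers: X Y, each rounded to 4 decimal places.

Answer: 10.4198 -6.4656

Derivation:
joint[0] = (0.0000, 0.0000)  (base)
link 0: phi[0] = -60 = -60 deg
  cos(-60 deg) = 0.5000, sin(-60 deg) = -0.8660
  joint[1] = (0.0000, 0.0000) + 1.4 * (0.5000, -0.8660) = (0.0000 + 0.7000, 0.0000 + -1.2124) = (0.7000, -1.2124)
link 1: phi[1] = -60 + 65 = 5 deg
  cos(5 deg) = 0.9962, sin(5 deg) = 0.0872
  joint[2] = (0.7000, -1.2124) + 3.4 * (0.9962, 0.0872) = (0.7000 + 3.3871, -1.2124 + 0.2963) = (4.0871, -0.9161)
link 2: phi[2] = -60 + 65 + -70 = -65 deg
  cos(-65 deg) = 0.4226, sin(-65 deg) = -0.9063
  joint[3] = (4.0871, -0.9161) + 11.1 * (0.4226, -0.9063) = (4.0871 + 4.6911, -0.9161 + -10.0600) = (8.7781, -10.9761)
link 3: phi[3] = -60 + 65 + -70 + 135 = 70 deg
  cos(70 deg) = 0.3420, sin(70 deg) = 0.9397
  joint[4] = (8.7781, -10.9761) + 4.8 * (0.3420, 0.9397) = (8.7781 + 1.6417, -10.9761 + 4.5105) = (10.4198, -6.4656)
End effector: (10.4198, -6.4656)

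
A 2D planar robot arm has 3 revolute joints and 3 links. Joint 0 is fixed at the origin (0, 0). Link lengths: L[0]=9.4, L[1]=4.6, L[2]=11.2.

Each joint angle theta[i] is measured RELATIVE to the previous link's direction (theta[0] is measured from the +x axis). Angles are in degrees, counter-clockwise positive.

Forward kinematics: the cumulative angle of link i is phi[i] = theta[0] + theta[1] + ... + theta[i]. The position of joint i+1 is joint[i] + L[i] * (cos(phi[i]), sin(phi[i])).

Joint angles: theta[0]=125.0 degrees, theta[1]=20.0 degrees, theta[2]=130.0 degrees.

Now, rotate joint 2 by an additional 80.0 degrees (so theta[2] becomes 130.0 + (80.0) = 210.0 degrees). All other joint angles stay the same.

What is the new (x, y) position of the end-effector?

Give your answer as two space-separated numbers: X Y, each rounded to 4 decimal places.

joint[0] = (0.0000, 0.0000)  (base)
link 0: phi[0] = 125 = 125 deg
  cos(125 deg) = -0.5736, sin(125 deg) = 0.8192
  joint[1] = (0.0000, 0.0000) + 9.4 * (-0.5736, 0.8192) = (0.0000 + -5.3916, 0.0000 + 7.7000) = (-5.3916, 7.7000)
link 1: phi[1] = 125 + 20 = 145 deg
  cos(145 deg) = -0.8192, sin(145 deg) = 0.5736
  joint[2] = (-5.3916, 7.7000) + 4.6 * (-0.8192, 0.5736) = (-5.3916 + -3.7681, 7.7000 + 2.6385) = (-9.1597, 10.3385)
link 2: phi[2] = 125 + 20 + 210 = 355 deg
  cos(355 deg) = 0.9962, sin(355 deg) = -0.0872
  joint[3] = (-9.1597, 10.3385) + 11.2 * (0.9962, -0.0872) = (-9.1597 + 11.1574, 10.3385 + -0.9761) = (1.9977, 9.3623)
End effector: (1.9977, 9.3623)

Answer: 1.9977 9.3623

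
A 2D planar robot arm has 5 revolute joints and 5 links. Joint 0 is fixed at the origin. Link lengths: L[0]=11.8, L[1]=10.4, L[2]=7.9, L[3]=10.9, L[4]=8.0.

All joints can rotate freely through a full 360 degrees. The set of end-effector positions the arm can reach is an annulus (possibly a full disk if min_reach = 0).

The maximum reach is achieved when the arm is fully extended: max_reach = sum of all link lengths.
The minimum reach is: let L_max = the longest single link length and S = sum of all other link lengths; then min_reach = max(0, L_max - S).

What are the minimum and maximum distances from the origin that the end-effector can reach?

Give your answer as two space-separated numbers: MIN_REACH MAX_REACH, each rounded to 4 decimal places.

Link lengths: [11.8, 10.4, 7.9, 10.9, 8.0]
max_reach = 11.8 + 10.4 + 7.9 + 10.9 + 8 = 49
L_max = max([11.8, 10.4, 7.9, 10.9, 8.0]) = 11.8
S (sum of others) = 49 - 11.8 = 37.2
min_reach = max(0, 11.8 - 37.2) = max(0, -25.4) = 0

Answer: 0.0000 49.0000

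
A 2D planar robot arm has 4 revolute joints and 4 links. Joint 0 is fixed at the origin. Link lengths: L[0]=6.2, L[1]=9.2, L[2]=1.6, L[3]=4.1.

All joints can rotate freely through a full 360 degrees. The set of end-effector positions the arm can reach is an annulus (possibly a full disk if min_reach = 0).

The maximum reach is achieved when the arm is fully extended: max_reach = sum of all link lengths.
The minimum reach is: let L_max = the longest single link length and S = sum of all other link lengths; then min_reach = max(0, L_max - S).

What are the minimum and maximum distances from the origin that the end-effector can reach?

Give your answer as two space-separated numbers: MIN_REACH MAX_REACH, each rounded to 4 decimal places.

Answer: 0.0000 21.1000

Derivation:
Link lengths: [6.2, 9.2, 1.6, 4.1]
max_reach = 6.2 + 9.2 + 1.6 + 4.1 = 21.1
L_max = max([6.2, 9.2, 1.6, 4.1]) = 9.2
S (sum of others) = 21.1 - 9.2 = 11.9
min_reach = max(0, 9.2 - 11.9) = max(0, -2.7) = 0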